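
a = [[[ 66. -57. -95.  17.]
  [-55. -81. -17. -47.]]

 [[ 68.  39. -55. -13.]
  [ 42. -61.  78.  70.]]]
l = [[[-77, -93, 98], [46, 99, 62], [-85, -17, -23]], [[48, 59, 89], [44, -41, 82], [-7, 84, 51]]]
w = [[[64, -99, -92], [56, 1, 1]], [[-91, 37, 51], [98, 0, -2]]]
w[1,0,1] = 37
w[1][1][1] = 0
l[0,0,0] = -77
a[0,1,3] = -47.0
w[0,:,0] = [64, 56]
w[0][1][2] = 1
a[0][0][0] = 66.0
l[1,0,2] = 89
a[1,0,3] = -13.0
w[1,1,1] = 0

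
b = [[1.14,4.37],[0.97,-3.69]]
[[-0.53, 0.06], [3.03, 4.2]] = b@[[1.34, 2.2], [-0.47, -0.56]]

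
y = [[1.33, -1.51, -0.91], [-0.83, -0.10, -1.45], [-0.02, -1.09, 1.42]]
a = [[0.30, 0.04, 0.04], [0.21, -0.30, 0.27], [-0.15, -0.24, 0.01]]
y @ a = [[0.22, 0.72, -0.36], [-0.05, 0.34, -0.07], [-0.45, -0.01, -0.28]]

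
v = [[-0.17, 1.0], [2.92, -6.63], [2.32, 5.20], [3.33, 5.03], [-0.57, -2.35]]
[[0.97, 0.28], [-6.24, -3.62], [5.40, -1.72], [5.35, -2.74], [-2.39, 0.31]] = v@ [[0.11, -0.99],  [0.99, 0.11]]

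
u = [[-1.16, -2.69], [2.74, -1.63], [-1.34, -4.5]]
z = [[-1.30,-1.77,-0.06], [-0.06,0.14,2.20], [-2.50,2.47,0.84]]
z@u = [[-3.26, 6.65], [-2.49, -9.97], [8.54, -1.08]]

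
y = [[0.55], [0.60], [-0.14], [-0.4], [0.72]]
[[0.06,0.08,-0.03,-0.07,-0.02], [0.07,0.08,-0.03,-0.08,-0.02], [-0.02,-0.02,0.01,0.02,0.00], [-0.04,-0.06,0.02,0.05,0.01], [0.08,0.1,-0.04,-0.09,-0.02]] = y @ [[0.11, 0.14, -0.05, -0.13, -0.03]]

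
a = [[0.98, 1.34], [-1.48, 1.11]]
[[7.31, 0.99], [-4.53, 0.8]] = a @ [[4.62, 0.01], [2.08, 0.73]]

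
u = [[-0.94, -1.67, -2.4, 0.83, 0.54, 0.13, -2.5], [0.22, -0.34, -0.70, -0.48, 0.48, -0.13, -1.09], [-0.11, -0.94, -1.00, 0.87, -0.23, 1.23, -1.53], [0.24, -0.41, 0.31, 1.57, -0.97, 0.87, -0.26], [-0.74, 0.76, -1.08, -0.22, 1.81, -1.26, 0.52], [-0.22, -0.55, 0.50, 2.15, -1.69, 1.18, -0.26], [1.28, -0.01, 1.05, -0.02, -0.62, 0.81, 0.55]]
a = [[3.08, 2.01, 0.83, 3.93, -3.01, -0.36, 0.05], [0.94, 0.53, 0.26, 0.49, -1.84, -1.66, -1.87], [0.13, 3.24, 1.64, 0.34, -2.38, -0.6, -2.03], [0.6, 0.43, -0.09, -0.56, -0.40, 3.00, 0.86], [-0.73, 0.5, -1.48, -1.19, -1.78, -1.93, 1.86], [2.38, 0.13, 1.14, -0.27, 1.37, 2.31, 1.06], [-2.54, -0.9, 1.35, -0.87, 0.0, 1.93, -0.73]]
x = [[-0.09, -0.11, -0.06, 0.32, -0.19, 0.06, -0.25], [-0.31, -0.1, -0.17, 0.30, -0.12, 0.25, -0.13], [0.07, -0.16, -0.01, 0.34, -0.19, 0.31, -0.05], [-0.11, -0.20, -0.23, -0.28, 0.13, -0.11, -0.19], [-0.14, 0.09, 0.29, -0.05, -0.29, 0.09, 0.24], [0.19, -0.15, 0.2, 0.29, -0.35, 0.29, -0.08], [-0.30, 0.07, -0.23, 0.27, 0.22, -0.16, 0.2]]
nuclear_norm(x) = 3.04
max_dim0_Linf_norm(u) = 2.5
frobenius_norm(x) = 1.44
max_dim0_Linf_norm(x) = 0.35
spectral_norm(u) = 5.02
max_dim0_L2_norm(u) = 3.24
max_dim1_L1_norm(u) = 9.01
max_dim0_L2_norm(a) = 5.0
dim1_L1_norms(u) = [9.01, 3.44, 5.91, 4.63, 6.39, 6.55, 4.34]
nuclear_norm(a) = 25.58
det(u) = 0.11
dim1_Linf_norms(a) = [3.93, 1.87, 3.24, 3.0, 1.93, 2.38, 2.54]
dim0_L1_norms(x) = [1.21, 0.88, 1.19, 1.85, 1.49, 1.27, 1.14]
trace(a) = 4.49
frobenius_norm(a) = 11.33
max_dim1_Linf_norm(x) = 0.35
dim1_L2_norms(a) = [6.23, 3.33, 4.84, 3.28, 3.84, 3.92, 3.75]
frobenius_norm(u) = 7.16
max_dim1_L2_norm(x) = 0.63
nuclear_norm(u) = 13.26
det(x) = 0.00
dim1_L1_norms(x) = [1.08, 1.38, 1.13, 1.25, 1.19, 1.55, 1.45]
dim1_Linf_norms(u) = [2.5, 1.09, 1.53, 1.57, 1.81, 2.15, 1.28]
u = a @ x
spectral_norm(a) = 7.71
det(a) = 1917.28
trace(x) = -0.28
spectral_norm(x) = 1.00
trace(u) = 2.83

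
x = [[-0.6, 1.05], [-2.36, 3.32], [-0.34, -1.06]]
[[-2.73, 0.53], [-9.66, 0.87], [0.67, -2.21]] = x@ [[2.21, 1.77], [-1.34, 1.52]]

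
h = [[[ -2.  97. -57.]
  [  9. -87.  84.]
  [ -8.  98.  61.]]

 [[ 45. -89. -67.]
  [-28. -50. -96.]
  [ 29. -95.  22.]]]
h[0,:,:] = [[-2.0, 97.0, -57.0], [9.0, -87.0, 84.0], [-8.0, 98.0, 61.0]]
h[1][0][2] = -67.0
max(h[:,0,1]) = 97.0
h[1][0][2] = -67.0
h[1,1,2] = -96.0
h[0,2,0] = -8.0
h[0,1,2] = 84.0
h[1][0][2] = -67.0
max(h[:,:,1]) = 98.0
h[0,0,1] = 97.0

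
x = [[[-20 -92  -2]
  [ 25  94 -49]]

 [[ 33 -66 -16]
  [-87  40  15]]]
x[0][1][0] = 25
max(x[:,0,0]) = 33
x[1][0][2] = -16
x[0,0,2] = -2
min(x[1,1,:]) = -87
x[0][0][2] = -2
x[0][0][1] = -92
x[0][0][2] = -2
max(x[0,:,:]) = 94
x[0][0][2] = -2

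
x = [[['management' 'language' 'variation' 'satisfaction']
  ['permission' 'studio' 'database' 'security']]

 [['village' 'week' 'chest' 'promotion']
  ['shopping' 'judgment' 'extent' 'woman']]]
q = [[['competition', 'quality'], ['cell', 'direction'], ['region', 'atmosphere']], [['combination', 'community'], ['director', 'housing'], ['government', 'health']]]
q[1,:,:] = [['combination', 'community'], ['director', 'housing'], ['government', 'health']]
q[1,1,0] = 'director'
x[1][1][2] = 'extent'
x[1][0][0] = 'village'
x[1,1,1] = 'judgment'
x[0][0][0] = 'management'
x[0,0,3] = 'satisfaction'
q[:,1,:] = [['cell', 'direction'], ['director', 'housing']]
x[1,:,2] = ['chest', 'extent']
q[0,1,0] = 'cell'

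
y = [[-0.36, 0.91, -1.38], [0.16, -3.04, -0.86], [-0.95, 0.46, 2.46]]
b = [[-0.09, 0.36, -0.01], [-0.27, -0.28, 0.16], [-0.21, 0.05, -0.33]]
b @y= [[0.1,-1.18,-0.21], [-0.1,0.68,1.01], [0.4,-0.49,-0.57]]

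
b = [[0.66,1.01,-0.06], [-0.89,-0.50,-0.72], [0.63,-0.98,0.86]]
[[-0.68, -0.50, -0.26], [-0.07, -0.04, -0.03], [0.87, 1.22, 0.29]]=b @[[-0.33, 0.66, -0.19], [-0.41, -0.93, -0.11], [0.79, -0.12, 0.35]]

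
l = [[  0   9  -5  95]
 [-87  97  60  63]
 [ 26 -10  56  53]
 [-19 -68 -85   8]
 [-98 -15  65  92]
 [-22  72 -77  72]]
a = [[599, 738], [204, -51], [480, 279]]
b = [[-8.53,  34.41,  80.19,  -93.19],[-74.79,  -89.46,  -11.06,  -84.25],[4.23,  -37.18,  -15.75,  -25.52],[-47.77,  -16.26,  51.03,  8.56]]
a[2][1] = 279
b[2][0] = 4.23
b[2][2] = -15.75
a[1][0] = 204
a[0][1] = 738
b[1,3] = -84.25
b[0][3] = -93.19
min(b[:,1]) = -89.46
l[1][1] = 97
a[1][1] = -51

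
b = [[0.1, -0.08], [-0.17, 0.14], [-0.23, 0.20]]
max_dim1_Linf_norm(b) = 0.23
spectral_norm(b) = 0.40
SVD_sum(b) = [[0.1, -0.08], [-0.17, 0.14], [-0.23, 0.2]] + [[0.00, 0.0], [-0.0, -0.0], [0.0, 0.00]]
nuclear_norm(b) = 0.40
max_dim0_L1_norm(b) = 0.5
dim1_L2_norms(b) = [0.13, 0.22, 0.3]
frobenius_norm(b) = 0.40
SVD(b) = [[-0.32,  0.59], [0.55,  -0.51], [0.77,  0.62]] @ diag([0.3971929274638988, 0.006146411364206913]) @ [[-0.76, 0.65], [0.65, 0.76]]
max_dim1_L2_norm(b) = 0.3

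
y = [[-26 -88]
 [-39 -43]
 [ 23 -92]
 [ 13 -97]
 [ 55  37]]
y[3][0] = 13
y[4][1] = 37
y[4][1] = 37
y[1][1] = -43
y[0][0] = -26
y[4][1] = 37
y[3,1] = -97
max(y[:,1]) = 37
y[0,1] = -88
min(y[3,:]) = -97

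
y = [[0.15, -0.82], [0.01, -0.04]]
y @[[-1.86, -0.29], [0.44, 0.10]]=[[-0.64, -0.13], [-0.04, -0.01]]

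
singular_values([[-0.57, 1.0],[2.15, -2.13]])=[3.22, 0.29]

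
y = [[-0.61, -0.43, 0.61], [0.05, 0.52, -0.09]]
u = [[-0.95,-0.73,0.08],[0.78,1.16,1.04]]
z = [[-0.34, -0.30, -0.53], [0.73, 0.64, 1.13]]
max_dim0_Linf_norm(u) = 1.16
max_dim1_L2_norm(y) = 0.96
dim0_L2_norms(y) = [0.61, 0.67, 0.62]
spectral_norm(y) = 1.03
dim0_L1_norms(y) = [0.66, 0.95, 0.7]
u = y + z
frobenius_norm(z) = 1.64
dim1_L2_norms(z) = [0.7, 1.49]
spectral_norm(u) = 1.99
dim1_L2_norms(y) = [0.96, 0.53]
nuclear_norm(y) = 1.42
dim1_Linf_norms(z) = [0.53, 1.13]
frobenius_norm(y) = 1.10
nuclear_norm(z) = 1.65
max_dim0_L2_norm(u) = 1.37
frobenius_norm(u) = 2.12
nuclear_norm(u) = 2.72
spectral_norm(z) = 1.64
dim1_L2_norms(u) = [1.2, 1.74]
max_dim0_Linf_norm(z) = 1.13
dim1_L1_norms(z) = [1.17, 2.5]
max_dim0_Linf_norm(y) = 0.61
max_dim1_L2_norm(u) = 1.74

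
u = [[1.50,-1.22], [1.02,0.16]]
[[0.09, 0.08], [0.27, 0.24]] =u@ [[0.23,  0.21],[0.21,  0.19]]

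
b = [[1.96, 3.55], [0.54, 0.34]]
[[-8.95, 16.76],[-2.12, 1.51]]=b@ [[-3.59, -0.27], [-0.54, 4.87]]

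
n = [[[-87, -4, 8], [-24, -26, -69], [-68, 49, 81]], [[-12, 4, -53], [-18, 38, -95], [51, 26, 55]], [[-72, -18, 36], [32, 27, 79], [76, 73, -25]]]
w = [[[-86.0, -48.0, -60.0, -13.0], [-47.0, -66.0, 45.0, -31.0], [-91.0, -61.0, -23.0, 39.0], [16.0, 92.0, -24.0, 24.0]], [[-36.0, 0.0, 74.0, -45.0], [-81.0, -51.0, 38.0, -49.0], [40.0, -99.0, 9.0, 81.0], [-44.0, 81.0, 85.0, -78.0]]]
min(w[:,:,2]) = -60.0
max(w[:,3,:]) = 92.0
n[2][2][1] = 73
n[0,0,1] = -4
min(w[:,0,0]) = -86.0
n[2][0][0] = -72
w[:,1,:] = [[-47.0, -66.0, 45.0, -31.0], [-81.0, -51.0, 38.0, -49.0]]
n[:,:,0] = [[-87, -24, -68], [-12, -18, 51], [-72, 32, 76]]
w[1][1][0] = -81.0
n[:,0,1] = [-4, 4, -18]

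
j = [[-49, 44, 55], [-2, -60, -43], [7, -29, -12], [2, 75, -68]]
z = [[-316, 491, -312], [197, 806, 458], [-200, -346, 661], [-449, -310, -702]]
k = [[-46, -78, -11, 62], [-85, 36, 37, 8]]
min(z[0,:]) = -316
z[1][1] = 806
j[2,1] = -29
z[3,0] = -449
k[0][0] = -46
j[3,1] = 75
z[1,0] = 197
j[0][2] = 55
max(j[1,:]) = -2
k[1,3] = 8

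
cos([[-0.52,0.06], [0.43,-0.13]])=[[0.86, 0.02], [0.14, 0.98]]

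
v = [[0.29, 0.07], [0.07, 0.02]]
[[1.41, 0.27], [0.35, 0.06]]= v @ [[4.1,1.09], [3.19,-0.61]]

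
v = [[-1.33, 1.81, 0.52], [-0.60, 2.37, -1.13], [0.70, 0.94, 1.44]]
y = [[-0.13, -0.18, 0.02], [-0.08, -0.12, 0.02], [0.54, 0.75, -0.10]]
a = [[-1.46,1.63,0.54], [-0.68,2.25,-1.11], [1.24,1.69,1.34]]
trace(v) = 2.48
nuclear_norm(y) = 0.98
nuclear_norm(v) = 6.35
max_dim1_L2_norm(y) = 0.93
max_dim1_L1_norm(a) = 4.27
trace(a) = 2.13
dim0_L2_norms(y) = [0.56, 0.78, 0.1]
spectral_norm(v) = 3.32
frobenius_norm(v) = 4.00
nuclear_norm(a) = 6.93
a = v + y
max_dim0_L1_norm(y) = 1.05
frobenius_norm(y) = 0.97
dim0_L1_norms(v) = [2.63, 5.12, 3.09]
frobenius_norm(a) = 4.25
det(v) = -6.98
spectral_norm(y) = 0.97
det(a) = -10.03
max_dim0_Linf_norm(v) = 2.37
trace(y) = -0.35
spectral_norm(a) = 3.33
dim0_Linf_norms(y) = [0.54, 0.75, 0.1]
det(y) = -0.00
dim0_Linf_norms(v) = [1.33, 2.37, 1.44]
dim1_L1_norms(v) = [3.66, 4.1, 3.08]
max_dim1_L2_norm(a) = 2.6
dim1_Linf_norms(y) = [0.18, 0.12, 0.75]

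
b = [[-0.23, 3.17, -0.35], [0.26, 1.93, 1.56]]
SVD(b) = [[-0.82, -0.57], [-0.57, 0.82]] @ diag([3.753505564097843, 1.536748509121296]) @ [[0.01, -0.99, -0.16], [0.22, -0.16, 0.96]]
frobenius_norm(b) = 4.06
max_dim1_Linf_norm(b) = 3.17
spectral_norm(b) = 3.75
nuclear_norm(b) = 5.29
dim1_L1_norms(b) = [3.75, 3.75]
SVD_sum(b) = [[-0.03, 3.03, 0.50], [-0.02, 2.13, 0.35]] + [[-0.2, 0.14, -0.85], [0.28, -0.2, 1.21]]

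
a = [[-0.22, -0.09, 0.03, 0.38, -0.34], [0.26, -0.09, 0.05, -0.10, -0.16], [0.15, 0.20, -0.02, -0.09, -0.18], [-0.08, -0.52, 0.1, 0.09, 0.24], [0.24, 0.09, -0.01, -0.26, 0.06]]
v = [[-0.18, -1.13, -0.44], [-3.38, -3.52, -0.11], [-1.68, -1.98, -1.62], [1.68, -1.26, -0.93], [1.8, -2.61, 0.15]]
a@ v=[[0.32, 0.91, -0.35], [-0.28, 0.47, -0.12], [-1.14, -0.25, 0.0], [2.19, 0.98, -0.12], [-0.66, -0.40, 0.15]]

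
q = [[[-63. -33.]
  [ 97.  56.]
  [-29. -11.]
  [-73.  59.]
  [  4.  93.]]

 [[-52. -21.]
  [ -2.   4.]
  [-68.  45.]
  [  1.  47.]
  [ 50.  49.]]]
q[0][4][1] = 93.0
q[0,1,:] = [97.0, 56.0]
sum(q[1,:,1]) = 124.0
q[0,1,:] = [97.0, 56.0]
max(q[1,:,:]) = 50.0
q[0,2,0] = -29.0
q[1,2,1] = 45.0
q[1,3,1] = 47.0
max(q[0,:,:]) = 97.0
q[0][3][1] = 59.0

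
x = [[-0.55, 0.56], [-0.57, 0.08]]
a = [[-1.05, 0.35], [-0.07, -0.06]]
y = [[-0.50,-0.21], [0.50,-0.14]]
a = y + x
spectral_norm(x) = 0.93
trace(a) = -1.11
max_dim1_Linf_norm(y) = 0.5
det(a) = 0.09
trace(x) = -0.47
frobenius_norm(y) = 0.75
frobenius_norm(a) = 1.11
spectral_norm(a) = 1.11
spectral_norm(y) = 0.71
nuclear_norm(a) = 1.19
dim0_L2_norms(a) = [1.05, 0.36]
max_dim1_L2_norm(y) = 0.54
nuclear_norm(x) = 1.22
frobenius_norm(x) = 0.97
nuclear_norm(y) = 0.96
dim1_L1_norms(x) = [1.11, 0.65]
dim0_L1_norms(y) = [1.0, 0.35]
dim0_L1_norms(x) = [1.12, 0.64]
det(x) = 0.28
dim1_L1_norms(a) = [1.4, 0.13]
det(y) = 0.17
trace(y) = -0.64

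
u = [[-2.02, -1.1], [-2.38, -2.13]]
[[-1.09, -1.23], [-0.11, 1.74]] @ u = [[5.13, 3.82], [-3.92, -3.59]]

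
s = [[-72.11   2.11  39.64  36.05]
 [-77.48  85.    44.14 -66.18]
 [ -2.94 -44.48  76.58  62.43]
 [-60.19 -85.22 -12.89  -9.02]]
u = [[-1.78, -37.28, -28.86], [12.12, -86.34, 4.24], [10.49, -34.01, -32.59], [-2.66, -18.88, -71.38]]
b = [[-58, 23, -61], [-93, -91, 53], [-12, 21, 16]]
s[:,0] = [-72.11, -77.48, -2.94, -60.19]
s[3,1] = -85.22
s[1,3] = -66.18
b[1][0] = -93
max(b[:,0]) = -12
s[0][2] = 39.64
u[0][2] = -28.86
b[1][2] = 53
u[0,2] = -28.86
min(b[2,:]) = -12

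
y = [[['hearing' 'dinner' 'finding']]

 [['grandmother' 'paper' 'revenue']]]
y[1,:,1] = ['paper']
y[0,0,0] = 'hearing'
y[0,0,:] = ['hearing', 'dinner', 'finding']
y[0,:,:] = [['hearing', 'dinner', 'finding']]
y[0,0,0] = 'hearing'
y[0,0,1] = 'dinner'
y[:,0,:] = [['hearing', 'dinner', 'finding'], ['grandmother', 'paper', 'revenue']]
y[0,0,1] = 'dinner'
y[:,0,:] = [['hearing', 'dinner', 'finding'], ['grandmother', 'paper', 'revenue']]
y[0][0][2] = 'finding'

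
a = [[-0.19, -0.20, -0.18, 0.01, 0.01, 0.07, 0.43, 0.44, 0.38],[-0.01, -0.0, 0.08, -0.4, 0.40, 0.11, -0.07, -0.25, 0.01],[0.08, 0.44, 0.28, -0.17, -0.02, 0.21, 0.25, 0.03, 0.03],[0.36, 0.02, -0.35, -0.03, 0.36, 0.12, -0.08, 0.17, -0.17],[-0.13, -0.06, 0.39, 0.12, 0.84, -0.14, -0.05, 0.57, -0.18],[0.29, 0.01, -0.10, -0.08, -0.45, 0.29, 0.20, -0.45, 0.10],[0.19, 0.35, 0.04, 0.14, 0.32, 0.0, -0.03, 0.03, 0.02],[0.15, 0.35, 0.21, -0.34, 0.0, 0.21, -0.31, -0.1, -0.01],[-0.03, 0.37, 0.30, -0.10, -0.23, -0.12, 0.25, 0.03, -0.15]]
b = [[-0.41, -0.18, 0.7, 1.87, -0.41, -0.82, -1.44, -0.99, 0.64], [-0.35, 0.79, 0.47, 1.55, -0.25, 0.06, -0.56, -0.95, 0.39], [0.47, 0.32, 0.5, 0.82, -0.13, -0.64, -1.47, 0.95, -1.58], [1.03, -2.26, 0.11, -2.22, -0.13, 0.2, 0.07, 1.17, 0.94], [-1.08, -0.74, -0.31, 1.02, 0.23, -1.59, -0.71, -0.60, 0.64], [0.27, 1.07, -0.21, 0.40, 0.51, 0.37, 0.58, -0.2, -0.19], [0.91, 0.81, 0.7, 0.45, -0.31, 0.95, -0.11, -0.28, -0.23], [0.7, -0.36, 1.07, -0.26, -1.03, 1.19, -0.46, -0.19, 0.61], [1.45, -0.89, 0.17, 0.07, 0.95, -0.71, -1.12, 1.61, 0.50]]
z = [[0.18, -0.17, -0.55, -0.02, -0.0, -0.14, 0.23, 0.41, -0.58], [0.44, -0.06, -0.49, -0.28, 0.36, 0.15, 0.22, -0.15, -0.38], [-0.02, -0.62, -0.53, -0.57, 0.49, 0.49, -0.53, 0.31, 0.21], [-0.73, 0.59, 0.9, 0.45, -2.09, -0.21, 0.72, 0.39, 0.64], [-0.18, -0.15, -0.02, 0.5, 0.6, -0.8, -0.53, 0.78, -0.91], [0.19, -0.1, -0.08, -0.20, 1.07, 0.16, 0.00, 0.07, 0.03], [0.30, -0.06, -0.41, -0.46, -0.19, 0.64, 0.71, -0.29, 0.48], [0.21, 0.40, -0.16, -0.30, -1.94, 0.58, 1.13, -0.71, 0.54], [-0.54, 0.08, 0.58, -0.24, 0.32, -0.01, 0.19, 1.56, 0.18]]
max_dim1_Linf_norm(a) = 0.84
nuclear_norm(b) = 16.70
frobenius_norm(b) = 7.72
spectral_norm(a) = 1.40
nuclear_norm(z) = 10.58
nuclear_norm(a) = 5.59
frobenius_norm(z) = 5.19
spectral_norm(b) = 4.97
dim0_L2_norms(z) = [1.12, 0.98, 1.47, 1.12, 3.19, 1.32, 1.73, 2.02, 1.52]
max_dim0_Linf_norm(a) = 0.84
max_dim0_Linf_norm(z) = 2.09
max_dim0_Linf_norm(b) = 2.26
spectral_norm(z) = 3.85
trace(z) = 0.98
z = b @ a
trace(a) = 0.91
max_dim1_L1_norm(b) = 8.13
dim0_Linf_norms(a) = [0.36, 0.44, 0.39, 0.4, 0.84, 0.29, 0.43, 0.57, 0.38]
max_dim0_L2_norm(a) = 1.16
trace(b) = -0.54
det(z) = 0.00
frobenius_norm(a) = 2.23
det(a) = 0.00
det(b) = 0.00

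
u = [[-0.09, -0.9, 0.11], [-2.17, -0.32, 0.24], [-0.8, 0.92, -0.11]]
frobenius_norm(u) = 2.68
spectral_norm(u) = 2.32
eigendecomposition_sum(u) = [[0.6, -0.36, -0.01], [-1.00, 0.6, 0.03], [-1.05, 0.63, 0.03]] + [[-0.68, -0.54, 0.13], [-1.16, -0.92, 0.22], [0.33, 0.27, -0.06]] + [[-0.01, 0.0, -0.01], [-0.01, 0.0, -0.01], [-0.08, 0.03, -0.07]]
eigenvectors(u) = [[-0.38, 0.49, 0.10], [0.64, 0.84, 0.12], [0.67, -0.24, 0.99]]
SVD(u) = [[-0.05, 0.67, 0.74], [-0.94, 0.21, -0.26], [-0.33, -0.71, 0.62]] @ diag([2.322706230196621, 1.3416823532704014, 0.05024172696673513]) @ [[1.00, 0.02, -0.08],[0.03, -0.99, 0.15],[-0.08, -0.15, -0.98]]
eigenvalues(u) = [1.23, -1.67, -0.08]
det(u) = 0.16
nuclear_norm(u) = 3.71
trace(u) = -0.52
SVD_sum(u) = [[-0.11, -0.00, 0.01], [-2.18, -0.04, 0.18], [-0.77, -0.01, 0.06]] + [[0.03, -0.89, 0.14], [0.01, -0.28, 0.04], [-0.03, 0.94, -0.14]] + [[-0.00, -0.01, -0.04], [0.0, 0.00, 0.01], [-0.0, -0.00, -0.03]]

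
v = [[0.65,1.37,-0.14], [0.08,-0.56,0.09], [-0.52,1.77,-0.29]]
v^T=[[0.65, 0.08, -0.52], [1.37, -0.56, 1.77], [-0.14, 0.09, -0.29]]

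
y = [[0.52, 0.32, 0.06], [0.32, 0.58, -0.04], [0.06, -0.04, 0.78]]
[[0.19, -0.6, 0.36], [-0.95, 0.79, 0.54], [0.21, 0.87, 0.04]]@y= [[-0.07,-0.30,0.32], [-0.21,0.13,0.33], [0.39,0.57,0.01]]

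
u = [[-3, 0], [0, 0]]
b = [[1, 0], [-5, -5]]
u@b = [[-3, 0], [0, 0]]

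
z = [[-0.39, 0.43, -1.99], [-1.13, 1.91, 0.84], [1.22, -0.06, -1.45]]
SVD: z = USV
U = [[0.43, 0.77, -0.48], [-0.67, 0.62, 0.39], [0.6, 0.16, 0.78]]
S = [2.88, 2.11, 0.87]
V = [[0.46, -0.4, -0.79], [-0.39, 0.72, -0.58], [0.80, 0.57, 0.18]]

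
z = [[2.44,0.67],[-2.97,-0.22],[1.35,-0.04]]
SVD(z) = [[-0.61, -0.76], [0.72, -0.41], [-0.32, 0.50]] @ diag([4.111121976024758, 0.4411078079634163]) @ [[-0.99,  -0.13], [0.13,  -0.99]]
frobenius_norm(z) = 4.13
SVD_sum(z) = [[2.49, 0.34], [-2.95, -0.40], [1.32, 0.18]] + [[-0.05, 0.33],[-0.02, 0.18],[0.03, -0.22]]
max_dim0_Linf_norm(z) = 2.97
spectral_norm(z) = 4.11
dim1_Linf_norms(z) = [2.44, 2.97, 1.35]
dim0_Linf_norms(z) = [2.97, 0.67]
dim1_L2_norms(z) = [2.53, 2.98, 1.35]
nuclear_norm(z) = 4.55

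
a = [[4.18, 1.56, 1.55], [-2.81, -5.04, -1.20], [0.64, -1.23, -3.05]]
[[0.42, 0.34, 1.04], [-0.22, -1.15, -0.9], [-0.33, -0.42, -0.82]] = a @ [[0.06, -0.02, 0.13],[-0.02, 0.23, 0.04],[0.13, 0.04, 0.28]]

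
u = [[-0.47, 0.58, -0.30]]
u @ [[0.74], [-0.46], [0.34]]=[[-0.72]]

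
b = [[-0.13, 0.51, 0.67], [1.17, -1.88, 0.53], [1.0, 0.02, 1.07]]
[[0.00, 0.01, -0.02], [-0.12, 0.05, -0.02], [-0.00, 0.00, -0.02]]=b@ [[0.05, -0.04, 0.01], [0.08, -0.04, 0.01], [-0.05, 0.04, -0.03]]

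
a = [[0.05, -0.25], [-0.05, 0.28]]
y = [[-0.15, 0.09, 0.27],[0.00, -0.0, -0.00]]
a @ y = [[-0.01,0.00,0.01], [0.01,-0.00,-0.01]]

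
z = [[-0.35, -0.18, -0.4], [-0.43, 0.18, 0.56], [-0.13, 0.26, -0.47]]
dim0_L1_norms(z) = [0.91, 0.62, 1.43]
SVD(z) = [[0.44, 0.62, -0.65], [-0.74, 0.66, 0.13], [0.51, 0.42, 0.75]] @ diag([0.8391201254340716, 0.5735397198817392, 0.34369987606847313]) @ [[0.12, -0.10, -0.99], [-0.97, 0.20, -0.13], [0.21, 0.97, -0.07]]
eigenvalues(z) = [0.51, -0.51, -0.64]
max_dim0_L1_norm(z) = 1.43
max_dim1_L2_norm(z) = 0.73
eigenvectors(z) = [[-0.32,0.89,0.82], [0.9,0.42,0.04], [0.28,0.17,0.57]]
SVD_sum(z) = [[0.04, -0.04, -0.37], [-0.07, 0.06, 0.61], [0.05, -0.04, -0.42]] + [[-0.35, 0.07, -0.05], [-0.37, 0.08, -0.05], [-0.23, 0.05, -0.03]] + [[-0.05, -0.22, 0.02], [0.01, 0.04, -0.0], [0.06, 0.25, -0.02]]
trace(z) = -0.64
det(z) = 0.17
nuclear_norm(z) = 1.76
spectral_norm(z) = 0.84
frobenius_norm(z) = 1.07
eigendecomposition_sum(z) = [[0.08, -0.12, -0.10], [-0.21, 0.34, 0.28], [-0.07, 0.11, 0.09]] + [[-0.46,-0.38,0.68],[-0.22,-0.18,0.32],[-0.09,-0.07,0.13]] + [[0.03, 0.32, -0.98], [0.0, 0.01, -0.05], [0.02, 0.22, -0.69]]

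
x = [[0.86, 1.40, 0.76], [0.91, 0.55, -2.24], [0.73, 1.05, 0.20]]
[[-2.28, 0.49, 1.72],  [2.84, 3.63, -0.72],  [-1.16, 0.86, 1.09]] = x @ [[0.45, -1.45, 2.05],[-1.16, 2.15, -0.58],[-1.37, -1.68, 1.01]]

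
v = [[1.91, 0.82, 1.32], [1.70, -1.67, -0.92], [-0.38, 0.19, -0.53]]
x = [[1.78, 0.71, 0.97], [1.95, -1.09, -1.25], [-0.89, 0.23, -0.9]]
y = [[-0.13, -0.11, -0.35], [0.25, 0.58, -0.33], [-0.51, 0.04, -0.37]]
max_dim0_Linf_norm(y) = 0.58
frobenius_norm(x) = 3.58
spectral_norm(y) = 0.73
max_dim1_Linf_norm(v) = 1.91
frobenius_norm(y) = 1.03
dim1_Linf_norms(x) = [1.78, 1.95, 0.9]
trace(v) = -0.29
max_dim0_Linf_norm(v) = 1.91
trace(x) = -0.21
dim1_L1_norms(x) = [3.46, 4.29, 2.02]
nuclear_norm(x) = 5.57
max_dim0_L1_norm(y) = 1.05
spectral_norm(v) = 2.68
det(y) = -0.11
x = v + y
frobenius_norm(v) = 3.61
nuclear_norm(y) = 1.64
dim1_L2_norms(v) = [2.46, 2.55, 0.68]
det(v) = 2.64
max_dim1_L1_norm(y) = 1.16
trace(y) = 0.08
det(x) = 3.79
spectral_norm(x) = 2.82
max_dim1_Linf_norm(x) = 1.95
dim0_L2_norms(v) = [2.59, 1.87, 1.69]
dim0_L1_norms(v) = [3.99, 2.68, 2.77]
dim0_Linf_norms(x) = [1.95, 1.09, 1.25]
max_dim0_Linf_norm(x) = 1.95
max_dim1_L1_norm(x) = 4.29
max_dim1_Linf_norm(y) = 0.58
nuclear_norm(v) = 5.48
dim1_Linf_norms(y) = [0.35, 0.58, 0.51]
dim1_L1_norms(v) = [4.05, 4.29, 1.1]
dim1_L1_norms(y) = [0.59, 1.16, 0.92]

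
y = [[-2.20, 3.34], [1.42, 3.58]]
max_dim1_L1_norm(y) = 5.54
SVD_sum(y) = [[-0.46, 3.57], [-0.43, 3.34]] + [[-1.74, -0.23], [1.85, 0.24]]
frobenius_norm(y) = 5.55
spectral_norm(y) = 4.93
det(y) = -12.62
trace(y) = 1.38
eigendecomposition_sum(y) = [[-2.63, 1.35], [0.57, -0.29]] + [[0.43,  1.99], [0.85,  3.87]]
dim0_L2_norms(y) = [2.62, 4.9]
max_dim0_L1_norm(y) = 6.92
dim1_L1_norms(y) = [5.54, 5.0]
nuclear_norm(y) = 7.49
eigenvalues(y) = [-2.93, 4.31]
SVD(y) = [[0.73, 0.68],[0.68, -0.73]] @ diag([4.926105272456971, 2.5616180130284096]) @ [[-0.13, 0.99], [-0.99, -0.13]]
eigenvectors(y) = [[-0.98, -0.46], [0.21, -0.89]]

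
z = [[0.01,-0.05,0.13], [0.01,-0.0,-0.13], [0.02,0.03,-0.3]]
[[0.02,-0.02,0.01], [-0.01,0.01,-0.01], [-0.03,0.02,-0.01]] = z@ [[0.31, -0.05, 0.12], [-0.05, 0.16, -0.06], [0.12, -0.06, 0.05]]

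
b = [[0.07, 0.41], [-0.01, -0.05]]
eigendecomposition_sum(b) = [[0.04-0.00j, (0.2-0.09j)], [(-0.01+0j), (-0.03+0.02j)]] + [[0.04+0.00j, (0.2+0.09j)], [-0.01-0.00j, -0.03-0.02j]]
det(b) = 0.00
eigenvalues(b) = [(0.01+0.02j), (0.01-0.02j)]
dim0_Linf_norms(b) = [0.07, 0.41]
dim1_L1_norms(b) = [0.48, 0.06]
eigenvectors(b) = [[0.99+0.00j, (0.99-0j)], [(-0.14+0.05j), (-0.14-0.05j)]]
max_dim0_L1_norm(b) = 0.46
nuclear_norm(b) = 0.42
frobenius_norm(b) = 0.42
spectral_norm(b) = 0.42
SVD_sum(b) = [[0.07, 0.41], [-0.01, -0.05]] + [[-0.0, 0.0], [-0.0, 0.0]]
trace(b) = 0.02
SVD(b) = [[-0.99, 0.12],[0.12, 0.99]] @ diag([0.4190440905944973, 0.0014318302380753759]) @ [[-0.17, -0.99],[-0.99, 0.17]]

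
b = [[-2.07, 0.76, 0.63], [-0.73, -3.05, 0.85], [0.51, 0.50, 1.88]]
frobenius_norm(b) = 4.46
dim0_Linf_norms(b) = [2.07, 3.05, 1.88]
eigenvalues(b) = [(-2.64+0.55j), (-2.64-0.55j), (2.04+0j)]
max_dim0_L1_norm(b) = 4.31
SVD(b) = [[0.06,-0.94,0.34], [-1.00,-0.07,-0.03], [0.05,-0.33,-0.94]] @ diag([3.2539217470824187, 2.3279892203432024, 1.9632267963304568]) @ [[0.2,0.96,-0.22], [0.78,-0.29,-0.55], [-0.59,-0.07,-0.81]]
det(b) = 14.87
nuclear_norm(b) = 7.55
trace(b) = -3.24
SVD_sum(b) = [[0.04,0.17,-0.04], [-0.64,-3.10,0.72], [0.03,0.16,-0.04]] + [[-1.72, 0.63, 1.2], [-0.13, 0.05, 0.09], [-0.61, 0.22, 0.43]] + [[-0.39, -0.04, -0.53], [0.03, 0.0, 0.05], [1.09, 0.12, 1.49]]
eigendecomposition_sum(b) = [[-1.05+1.43j,  (0.36+1.58j),  0.14-0.48j], [(-0.38-1.9j),  (-1.54-0.87j),  (0.29+0.46j)], [(0.15+0.07j),  (0.14-0.07j),  (-0.05-0j)]] + [[(-1.05-1.43j), (0.36-1.58j), (0.14+0.48j)], [-0.38+1.90j, -1.54+0.87j, (0.29-0.46j)], [(0.15-0.07j), (0.14+0.07j), -0.05+0.00j]] + [[0.04+0.00j, 0.04+0.00j, 0.35-0.00j], [(0.03+0j), 0.03+0.00j, (0.28-0j)], [0.20+0.00j, 0.22+0.00j, (1.97-0j)]]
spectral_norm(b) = 3.25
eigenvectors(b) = [[(-0.45-0.5j),-0.45+0.50j,(0.17+0j)],[0.74+0.00j,(0.74-0j),(0.14+0j)],[(-0.04+0.05j),(-0.04-0.05j),0.97+0.00j]]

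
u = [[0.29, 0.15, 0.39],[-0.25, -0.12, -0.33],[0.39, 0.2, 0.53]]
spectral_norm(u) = 0.96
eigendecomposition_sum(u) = [[0.29+0.00j, 0.15+0.00j, 0.39+0.00j],[(-0.25-0j), -0.13+0.00j, (-0.34-0j)],[0.39+0.00j, (0.2+0j), 0.53+0.00j]] + [[0.00+0.00j, 0.00-0.00j, (-0-0j)],[(-0+0.01j), 0.00-0.00j, 0.00-0.01j],[(-0-0j), -0.00+0.00j, (-0+0j)]] + [[0.00-0.00j, 0.00+0.00j, (-0+0j)], [(-0-0.01j), 0.00+0.00j, 0.00+0.01j], [(-0+0j), (-0-0j), (-0-0j)]]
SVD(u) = [[-0.53, -0.29, -0.80], [0.45, -0.89, 0.02], [-0.72, -0.35, 0.6]] @ diag([0.9578318653407331, 0.007157045440892387, 0.002625726270697962]) @ [[-0.57, -0.29, -0.77], [0.63, -0.75, -0.19], [-0.52, -0.60, 0.61]]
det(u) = 0.00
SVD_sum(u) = [[0.29,  0.15,  0.39], [-0.25,  -0.12,  -0.33], [0.39,  0.20,  0.53]] + [[-0.00, 0.00, 0.0], [-0.00, 0.0, 0.00], [-0.00, 0.00, 0.0]] + [[0.0,0.0,-0.00], [-0.0,-0.0,0.00], [-0.0,-0.0,0.00]]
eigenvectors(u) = [[-0.53+0.00j, 0.17-0.19j, 0.17+0.19j], [(0.45+0j), 0.84+0.00j, (0.84-0j)], [-0.72+0.00j, -0.45+0.14j, -0.45-0.14j]]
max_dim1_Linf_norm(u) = 0.53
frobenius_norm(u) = 0.96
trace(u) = 0.70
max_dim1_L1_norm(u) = 1.12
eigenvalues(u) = [(0.69+0j), 0j, -0j]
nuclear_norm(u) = 0.97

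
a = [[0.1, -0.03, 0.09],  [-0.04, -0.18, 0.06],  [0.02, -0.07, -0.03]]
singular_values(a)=[0.21, 0.13, 0.06]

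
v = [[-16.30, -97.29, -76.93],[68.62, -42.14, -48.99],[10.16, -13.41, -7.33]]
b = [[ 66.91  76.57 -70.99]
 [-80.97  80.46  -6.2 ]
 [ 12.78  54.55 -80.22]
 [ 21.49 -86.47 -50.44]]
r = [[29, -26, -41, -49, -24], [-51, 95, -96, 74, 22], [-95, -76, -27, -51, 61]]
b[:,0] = [66.91, -80.97, 12.78, 21.49]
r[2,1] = -76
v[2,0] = 10.16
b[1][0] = -80.97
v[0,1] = -97.29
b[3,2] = -50.44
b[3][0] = 21.49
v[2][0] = 10.16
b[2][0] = 12.78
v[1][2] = -48.99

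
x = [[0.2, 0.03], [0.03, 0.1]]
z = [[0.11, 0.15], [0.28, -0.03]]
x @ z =[[0.03,0.03], [0.03,0.0]]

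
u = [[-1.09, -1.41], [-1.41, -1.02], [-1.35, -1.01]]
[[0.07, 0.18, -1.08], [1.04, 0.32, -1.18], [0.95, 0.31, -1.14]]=u@[[-1.59,  -0.31,  0.64], [1.18,  0.11,  0.27]]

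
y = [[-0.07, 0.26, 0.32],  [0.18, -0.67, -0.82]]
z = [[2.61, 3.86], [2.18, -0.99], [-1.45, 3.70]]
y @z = [[-0.08,0.66],[0.2,-1.68]]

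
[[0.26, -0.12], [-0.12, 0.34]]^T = [[0.26, -0.12], [-0.12, 0.34]]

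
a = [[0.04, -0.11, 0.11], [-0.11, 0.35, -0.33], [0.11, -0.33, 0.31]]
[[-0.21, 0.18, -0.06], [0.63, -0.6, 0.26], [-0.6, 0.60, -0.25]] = a @[[-1.56, 4.67, 0.72], [0.69, -4.78, 3.04], [-0.66, -4.8, 2.19]]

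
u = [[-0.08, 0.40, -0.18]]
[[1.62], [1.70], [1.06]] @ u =[[-0.13, 0.65, -0.29], [-0.14, 0.68, -0.31], [-0.08, 0.42, -0.19]]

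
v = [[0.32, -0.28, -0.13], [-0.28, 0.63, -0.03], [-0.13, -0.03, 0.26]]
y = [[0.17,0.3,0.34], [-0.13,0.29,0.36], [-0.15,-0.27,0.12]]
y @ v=[[-0.07, 0.13, 0.06], [-0.17, 0.21, 0.10], [0.01, -0.13, 0.06]]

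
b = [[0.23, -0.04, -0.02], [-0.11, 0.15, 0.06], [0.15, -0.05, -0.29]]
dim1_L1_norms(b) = [0.29, 0.32, 0.49]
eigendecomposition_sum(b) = [[0.0,-0.0,-0.01], [-0.01,0.0,0.04], [0.08,-0.03,-0.28]] + [[0.20, -0.07, -0.02], [-0.17, 0.06, 0.01], [0.07, -0.02, -0.01]] + [[0.02,0.03,0.00], [0.07,0.09,0.01], [0.00,0.00,0.00]]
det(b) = -0.01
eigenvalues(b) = [-0.28, 0.26, 0.11]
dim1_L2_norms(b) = [0.23, 0.2, 0.33]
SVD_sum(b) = [[0.12, -0.06, -0.12], [-0.11, 0.05, 0.11], [0.21, -0.09, -0.21]] + [[0.08, -0.04, 0.10],[-0.04, 0.02, -0.05],[-0.07, 0.03, -0.08]] + [[0.02, 0.05, -0.00], [0.04, 0.09, -0.00], [0.01, 0.01, -0.00]]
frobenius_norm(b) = 0.45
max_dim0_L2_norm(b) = 0.3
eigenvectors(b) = [[-0.03, 0.74, 0.32], [0.13, -0.62, 0.95], [-0.99, 0.26, 0.00]]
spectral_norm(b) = 0.39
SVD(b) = [[-0.46,  -0.73,  0.50],[0.41,  0.33,  0.85],[-0.79,  0.60,  0.14]] @ diag([0.39415980944188467, 0.18665148624151365, 0.10954116716819855]) @ [[-0.68,0.30,0.66],[-0.61,0.26,-0.75],[0.4,0.92,-0.01]]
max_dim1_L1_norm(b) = 0.49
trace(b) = 0.09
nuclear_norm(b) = 0.69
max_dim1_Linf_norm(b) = 0.29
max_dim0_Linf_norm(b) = 0.29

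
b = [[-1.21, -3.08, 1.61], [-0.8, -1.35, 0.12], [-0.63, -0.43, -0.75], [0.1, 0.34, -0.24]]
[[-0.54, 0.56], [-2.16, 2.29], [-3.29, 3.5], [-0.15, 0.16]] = b @ [[1.36, -1.45],[1.03, -1.09],[2.66, -2.83]]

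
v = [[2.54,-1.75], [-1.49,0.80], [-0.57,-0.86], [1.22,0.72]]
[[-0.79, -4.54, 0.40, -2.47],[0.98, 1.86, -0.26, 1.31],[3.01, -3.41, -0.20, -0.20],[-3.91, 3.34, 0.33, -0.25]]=v @ [[-1.87, 0.65, 0.22, -0.56], [-2.26, 3.54, 0.09, 0.6]]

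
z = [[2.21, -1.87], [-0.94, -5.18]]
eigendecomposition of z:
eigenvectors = [[0.99, 0.24],[-0.12, 0.97]]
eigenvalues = [2.44, -5.41]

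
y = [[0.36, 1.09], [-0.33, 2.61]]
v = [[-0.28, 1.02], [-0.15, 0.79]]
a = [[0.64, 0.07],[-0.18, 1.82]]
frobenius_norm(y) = 2.87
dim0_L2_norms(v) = [0.32, 1.29]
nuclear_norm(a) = 2.47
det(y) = 1.30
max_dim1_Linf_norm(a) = 1.82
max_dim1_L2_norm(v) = 1.06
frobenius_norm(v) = 1.33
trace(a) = 2.46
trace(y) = 2.97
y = v + a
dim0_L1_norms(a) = [0.82, 1.89]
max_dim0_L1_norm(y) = 3.7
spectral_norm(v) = 1.33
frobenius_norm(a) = 1.94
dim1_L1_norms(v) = [1.3, 0.94]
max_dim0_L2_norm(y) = 2.83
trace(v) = 0.51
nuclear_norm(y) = 3.29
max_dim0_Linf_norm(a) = 1.82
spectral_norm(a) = 1.83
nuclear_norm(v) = 1.38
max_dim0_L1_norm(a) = 1.89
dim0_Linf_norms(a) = [0.64, 1.82]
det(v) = -0.07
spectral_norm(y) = 2.83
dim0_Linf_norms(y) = [0.36, 2.61]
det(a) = 1.18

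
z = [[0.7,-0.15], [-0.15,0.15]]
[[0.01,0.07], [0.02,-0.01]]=z@ [[0.05, 0.11], [0.19, 0.02]]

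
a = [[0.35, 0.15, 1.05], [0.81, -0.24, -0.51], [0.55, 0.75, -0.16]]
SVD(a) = [[0.76,0.53,-0.36],[-0.61,0.43,-0.66],[-0.2,0.73,0.66]] @ diag([1.2014544967725815, 1.0951381125866277, 0.6848938651682773]) @ [[-0.28, 0.10, 0.96], [0.86, 0.47, 0.20], [-0.43, 0.87, -0.22]]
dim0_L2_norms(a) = [1.04, 0.8, 1.18]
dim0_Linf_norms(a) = [0.81, 0.75, 1.05]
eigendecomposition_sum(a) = [[(0.68+0j), (0.33+0j), (0.44-0j)], [(0.25+0j), (0.12+0j), (0.16-0j)], [(0.45+0j), (0.21+0j), (0.29-0j)]] + [[(-0.17+0.08j), (-0.09-0.25j), (0.3+0.01j)], [0.28+0.10j, -0.18+0.38j, -0.33-0.35j], [0.05-0.20j, 0.27+0.10j, -0.22+0.25j]] + [[-0.17-0.08j, -0.09+0.25j, (0.3-0.01j)], [0.28-0.10j, (-0.18-0.38j), (-0.33+0.35j)], [(0.05+0.2j), (0.27-0.1j), (-0.22-0.25j)]]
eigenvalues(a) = [(1.09+0j), (-0.57+0.71j), (-0.57-0.71j)]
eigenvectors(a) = [[(-0.8+0j),-0.32+0.32j,(-0.32-0.32j)], [(-0.29+0j),(0.73+0j),(0.73-0j)], [(-0.52+0j),-0.04-0.50j,(-0.04+0.5j)]]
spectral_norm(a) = 1.20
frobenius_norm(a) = 1.76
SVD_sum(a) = [[-0.26, 0.09, 0.88],[0.21, -0.07, -0.70],[0.07, -0.02, -0.22]] + [[0.50,  0.28,  0.12], [0.41,  0.23,  0.1], [0.68,  0.38,  0.16]] + [[0.11, -0.22, 0.05],[0.2, -0.4, 0.10],[-0.20, 0.4, -0.1]]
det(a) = 0.90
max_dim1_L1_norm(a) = 1.56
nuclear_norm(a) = 2.98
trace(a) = -0.05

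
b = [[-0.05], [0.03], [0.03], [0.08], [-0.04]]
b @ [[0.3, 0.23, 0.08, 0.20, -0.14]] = [[-0.02, -0.01, -0.0, -0.01, 0.01], [0.01, 0.01, 0.00, 0.01, -0.00], [0.01, 0.01, 0.00, 0.01, -0.0], [0.02, 0.02, 0.01, 0.02, -0.01], [-0.01, -0.01, -0.00, -0.01, 0.01]]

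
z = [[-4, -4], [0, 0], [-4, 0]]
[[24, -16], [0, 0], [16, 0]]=z @[[-4, 0], [-2, 4]]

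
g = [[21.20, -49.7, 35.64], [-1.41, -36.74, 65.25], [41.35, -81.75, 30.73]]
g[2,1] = -81.75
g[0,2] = 35.64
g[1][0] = -1.41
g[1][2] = 65.25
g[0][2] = 35.64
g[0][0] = 21.2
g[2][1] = -81.75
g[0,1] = -49.7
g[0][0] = 21.2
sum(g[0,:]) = 7.139999999999997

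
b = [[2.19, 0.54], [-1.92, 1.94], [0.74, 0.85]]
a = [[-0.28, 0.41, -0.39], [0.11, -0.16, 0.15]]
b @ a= [[-0.55, 0.81, -0.77],[0.75, -1.1, 1.04],[-0.11, 0.17, -0.16]]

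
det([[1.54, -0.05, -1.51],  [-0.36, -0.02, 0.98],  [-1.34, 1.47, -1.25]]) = -1.252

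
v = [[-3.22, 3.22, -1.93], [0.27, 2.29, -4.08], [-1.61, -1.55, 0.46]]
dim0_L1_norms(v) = [5.1, 7.06, 6.47]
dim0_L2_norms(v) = [3.61, 4.24, 4.54]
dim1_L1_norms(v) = [8.37, 6.64, 3.62]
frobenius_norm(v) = 7.19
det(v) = 31.41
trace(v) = -0.47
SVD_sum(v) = [[-1.37, 2.93, -3.04], [-1.30, 2.79, -2.89], [0.26, -0.56, 0.58]] + [[-1.96, -0.02, 0.86], [1.75, 0.02, -0.77], [-1.53, -0.01, 0.68]] + [[0.11, 0.3, 0.25], [-0.18, -0.52, -0.42], [-0.34, -0.98, -0.79]]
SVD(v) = [[-0.72, 0.64, -0.27], [-0.68, -0.58, 0.45], [0.14, 0.50, 0.85]] @ diag([6.1854784434582895, 3.3216387041178224, 1.52901038087362]) @ [[0.31, -0.66, 0.68], [-0.91, -0.01, 0.40], [-0.26, -0.75, -0.61]]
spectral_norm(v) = 6.19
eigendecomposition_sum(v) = [[0.37,  1.48,  -1.57],[0.68,  2.73,  -2.91],[-0.38,  -1.54,  1.64]] + [[-5.72, 3.87, 1.36], [-2.65, 1.79, 0.63], [-3.83, 2.59, 0.91]] + [[2.13, -2.13, -1.72], [2.24, -2.23, -1.8], [2.6, -2.59, -2.09]]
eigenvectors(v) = [[0.43, 0.78, 0.53], [0.79, 0.36, 0.55], [-0.45, 0.52, 0.64]]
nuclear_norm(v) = 11.04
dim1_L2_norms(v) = [4.95, 4.69, 2.28]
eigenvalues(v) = [4.74, -3.02, -2.19]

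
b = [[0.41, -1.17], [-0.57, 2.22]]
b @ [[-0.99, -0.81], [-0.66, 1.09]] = [[0.37, -1.61], [-0.9, 2.88]]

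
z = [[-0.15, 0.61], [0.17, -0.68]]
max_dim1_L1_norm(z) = 0.85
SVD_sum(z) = [[-0.15, 0.61], [0.17, -0.68]] + [[0.00, 0.0], [0.0, 0.00]]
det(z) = -0.00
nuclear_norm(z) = 0.94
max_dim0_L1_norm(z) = 1.29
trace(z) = -0.83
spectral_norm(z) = 0.94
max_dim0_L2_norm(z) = 0.91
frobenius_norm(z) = 0.94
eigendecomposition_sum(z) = [[0.00, 0.00], [0.00, 0.00]] + [[-0.15,0.61], [0.17,-0.68]]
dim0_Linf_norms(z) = [0.17, 0.68]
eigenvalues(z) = [0.0, -0.83]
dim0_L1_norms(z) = [0.32, 1.29]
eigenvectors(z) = [[0.97,-0.67], [0.24,0.75]]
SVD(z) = [[-0.67, 0.74],[0.74, 0.67]] @ diag([0.9412208761862303, 0.0018061647834335393]) @ [[0.24, -0.97], [0.97, 0.24]]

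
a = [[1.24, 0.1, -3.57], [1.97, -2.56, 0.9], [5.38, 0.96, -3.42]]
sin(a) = [[-8.33, -3.81, -10.97], [14.18, 0.61, -10.10], [19.03, -0.86, -21.97]]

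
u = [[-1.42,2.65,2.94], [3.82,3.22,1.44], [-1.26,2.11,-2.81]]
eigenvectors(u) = [[0.42+0.00j, (-0.12-0.62j), -0.12+0.62j], [0.89+0.00j, -0.18+0.31j, -0.18-0.31j], [0.17+0.00j, 0.68+0.00j, 0.68-0.00j]]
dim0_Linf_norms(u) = [3.82, 3.22, 2.94]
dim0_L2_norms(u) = [4.27, 4.67, 4.31]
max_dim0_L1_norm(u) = 7.98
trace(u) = -1.01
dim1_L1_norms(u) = [7.01, 8.48, 6.18]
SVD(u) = [[0.48,-0.67,-0.57], [0.87,0.26,0.42], [-0.13,-0.70,0.71]] @ diag([5.599100009640301, 3.7243883660073154, 3.664929792123627]) @ [[0.5,  0.68,  0.54], [0.76,  -0.64,  0.10], [0.41,  0.36,  -0.84]]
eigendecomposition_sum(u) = [[(0.97-0j),(1.93+0j),0.69+0.00j],[(2.04-0j),4.06+0.00j,1.46+0.00j],[0.38-0.00j,(0.76+0j),(0.27+0j)]] + [[(-1.19+1.01j), (0.36-0.71j), 1.12+1.24j], [(0.89+0.02j), -0.42+0.17j, -0.01-0.95j], [(-0.82-1.47j), 0.68+0.53j, (-1.54+0.94j)]] + [[-1.19-1.01j, 0.36+0.71j, (1.12-1.24j)], [(0.89-0.02j), -0.42-0.17j, (-0.01+0.95j)], [-0.82+1.47j, 0.68-0.53j, -1.54-0.94j]]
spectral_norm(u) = 5.60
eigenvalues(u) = [(5.3+0j), (-3.16+2.11j), (-3.16-2.11j)]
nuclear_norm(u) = 12.99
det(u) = 76.43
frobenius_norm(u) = 7.66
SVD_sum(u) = [[1.34, 1.81, 1.43],[2.45, 3.3, 2.62],[-0.36, -0.48, -0.38]] + [[-1.89, 1.6, -0.25],  [0.74, -0.63, 0.1],  [-1.97, 1.67, -0.26]] + [[-0.87, -0.75, 1.76], [0.63, 0.55, -1.28], [1.07, 0.92, -2.16]]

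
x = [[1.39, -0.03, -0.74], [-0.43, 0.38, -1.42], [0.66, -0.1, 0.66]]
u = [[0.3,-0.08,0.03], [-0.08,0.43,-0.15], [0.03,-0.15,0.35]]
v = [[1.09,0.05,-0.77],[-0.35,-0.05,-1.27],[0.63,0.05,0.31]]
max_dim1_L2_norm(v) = 1.34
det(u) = 0.04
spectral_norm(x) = 1.77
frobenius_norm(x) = 2.39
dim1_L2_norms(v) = [1.34, 1.32, 0.7]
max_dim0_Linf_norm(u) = 0.43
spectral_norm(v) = 1.54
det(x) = 0.32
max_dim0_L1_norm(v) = 2.35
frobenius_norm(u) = 0.68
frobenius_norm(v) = 2.00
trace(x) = 2.43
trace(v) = 1.35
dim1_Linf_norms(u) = [0.3, 0.43, 0.35]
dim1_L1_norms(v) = [1.91, 1.67, 0.99]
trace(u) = 1.08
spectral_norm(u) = 0.57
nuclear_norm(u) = 1.08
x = v + u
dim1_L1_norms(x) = [2.16, 2.23, 1.42]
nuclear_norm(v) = 2.83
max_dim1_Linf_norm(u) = 0.43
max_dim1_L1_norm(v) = 1.91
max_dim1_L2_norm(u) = 0.46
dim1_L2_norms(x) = [1.57, 1.53, 0.94]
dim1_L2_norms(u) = [0.31, 0.46, 0.38]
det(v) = 0.01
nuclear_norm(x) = 3.49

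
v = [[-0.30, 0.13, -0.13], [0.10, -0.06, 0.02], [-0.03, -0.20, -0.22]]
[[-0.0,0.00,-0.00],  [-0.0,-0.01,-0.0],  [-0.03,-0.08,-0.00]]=v @ [[0.06, 0.14, 0.01], [0.14, 0.35, 0.02], [0.01, 0.02, 0.00]]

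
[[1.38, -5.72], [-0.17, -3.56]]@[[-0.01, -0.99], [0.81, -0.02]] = [[-4.65, -1.25], [-2.88, 0.24]]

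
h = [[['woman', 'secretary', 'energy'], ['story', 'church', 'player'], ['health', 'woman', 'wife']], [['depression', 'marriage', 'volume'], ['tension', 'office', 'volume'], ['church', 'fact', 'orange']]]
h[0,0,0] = 'woman'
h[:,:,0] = [['woman', 'story', 'health'], ['depression', 'tension', 'church']]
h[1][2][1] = 'fact'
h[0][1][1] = 'church'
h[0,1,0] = 'story'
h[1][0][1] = 'marriage'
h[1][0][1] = 'marriage'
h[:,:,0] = [['woman', 'story', 'health'], ['depression', 'tension', 'church']]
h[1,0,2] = 'volume'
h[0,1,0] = 'story'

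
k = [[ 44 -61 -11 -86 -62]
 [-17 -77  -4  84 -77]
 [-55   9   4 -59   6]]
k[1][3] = 84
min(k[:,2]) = -11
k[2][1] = 9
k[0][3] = -86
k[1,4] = -77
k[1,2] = -4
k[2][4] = 6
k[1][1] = -77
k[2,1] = 9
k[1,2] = -4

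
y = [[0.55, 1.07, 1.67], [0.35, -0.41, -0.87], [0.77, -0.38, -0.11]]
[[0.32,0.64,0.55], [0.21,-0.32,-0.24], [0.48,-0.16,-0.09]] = y@ [[0.6, -0.04, 0.02], [-0.04, 0.28, 0.22], [0.02, 0.22, 0.18]]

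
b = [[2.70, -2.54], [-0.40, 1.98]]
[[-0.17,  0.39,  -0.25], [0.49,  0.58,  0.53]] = b@[[0.21, 0.52, 0.20], [0.29, 0.4, 0.31]]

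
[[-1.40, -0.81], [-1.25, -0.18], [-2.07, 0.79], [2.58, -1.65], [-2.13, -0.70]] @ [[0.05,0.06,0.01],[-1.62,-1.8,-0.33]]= [[1.24, 1.37, 0.25], [0.23, 0.25, 0.05], [-1.38, -1.55, -0.28], [2.8, 3.12, 0.57], [1.03, 1.13, 0.21]]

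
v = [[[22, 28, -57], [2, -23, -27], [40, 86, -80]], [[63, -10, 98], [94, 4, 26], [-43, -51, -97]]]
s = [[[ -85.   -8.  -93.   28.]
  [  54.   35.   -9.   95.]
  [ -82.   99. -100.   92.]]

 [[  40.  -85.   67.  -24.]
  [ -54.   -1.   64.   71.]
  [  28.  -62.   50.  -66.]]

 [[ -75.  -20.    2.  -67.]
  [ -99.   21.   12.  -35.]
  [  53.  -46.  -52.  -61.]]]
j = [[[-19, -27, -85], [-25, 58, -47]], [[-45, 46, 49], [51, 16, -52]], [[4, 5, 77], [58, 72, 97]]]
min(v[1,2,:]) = -97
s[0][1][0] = 54.0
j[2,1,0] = 58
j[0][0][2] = -85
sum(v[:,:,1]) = 34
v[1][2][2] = -97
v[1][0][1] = -10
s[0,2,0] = -82.0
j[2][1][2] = 97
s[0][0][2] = -93.0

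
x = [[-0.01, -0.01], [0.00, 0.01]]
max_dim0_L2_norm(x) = 0.01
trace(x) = 0.00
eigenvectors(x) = [[1.0, -0.45],[0.0, 0.89]]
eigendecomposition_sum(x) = [[-0.01, -0.00], [-0.00, -0.0]] + [[0.0, -0.00], [0.00, 0.01]]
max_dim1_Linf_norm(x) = 0.01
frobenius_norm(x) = 0.02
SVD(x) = [[0.85, 0.53], [-0.53, 0.85]] @ diag([0.016180339887498948, 0.0061803398874989484]) @ [[-0.53, -0.85], [-0.85, 0.53]]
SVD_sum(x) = [[-0.01, -0.01], [0.0, 0.01]] + [[-0.0,0.00], [-0.0,0.0]]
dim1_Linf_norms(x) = [0.01, 0.01]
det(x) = -0.00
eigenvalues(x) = [-0.01, 0.01]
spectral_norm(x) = 0.02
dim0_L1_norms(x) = [0.01, 0.02]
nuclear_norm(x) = 0.02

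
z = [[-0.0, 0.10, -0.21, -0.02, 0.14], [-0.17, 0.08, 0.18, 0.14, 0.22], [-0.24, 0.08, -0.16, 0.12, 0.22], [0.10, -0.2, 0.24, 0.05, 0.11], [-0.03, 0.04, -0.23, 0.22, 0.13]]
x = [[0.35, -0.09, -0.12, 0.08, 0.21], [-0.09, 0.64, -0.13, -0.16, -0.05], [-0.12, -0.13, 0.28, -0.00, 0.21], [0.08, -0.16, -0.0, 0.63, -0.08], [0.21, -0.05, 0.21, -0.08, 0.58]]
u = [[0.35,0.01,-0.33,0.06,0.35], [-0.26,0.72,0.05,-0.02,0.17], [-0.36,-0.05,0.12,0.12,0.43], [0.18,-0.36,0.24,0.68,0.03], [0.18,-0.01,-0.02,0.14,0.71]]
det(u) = -0.04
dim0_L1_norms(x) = [0.85, 1.07, 0.74, 0.95, 1.13]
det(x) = 0.00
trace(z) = 0.10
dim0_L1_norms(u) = [1.33, 1.15, 0.76, 1.02, 1.69]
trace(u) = 2.58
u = x + z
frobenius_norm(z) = 0.78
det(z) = 0.00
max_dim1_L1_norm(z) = 0.82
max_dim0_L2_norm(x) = 0.68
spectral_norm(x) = 0.86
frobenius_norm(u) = 1.60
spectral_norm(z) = 0.58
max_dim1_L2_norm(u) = 0.83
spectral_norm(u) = 1.00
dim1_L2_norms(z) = [0.27, 0.37, 0.39, 0.35, 0.35]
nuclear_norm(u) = 3.21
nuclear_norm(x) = 2.48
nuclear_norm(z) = 1.49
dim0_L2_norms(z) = [0.31, 0.25, 0.46, 0.29, 0.38]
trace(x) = 2.48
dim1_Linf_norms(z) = [0.21, 0.22, 0.24, 0.24, 0.23]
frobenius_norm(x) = 1.30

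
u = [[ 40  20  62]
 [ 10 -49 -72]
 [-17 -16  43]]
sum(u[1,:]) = -111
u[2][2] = 43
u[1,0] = 10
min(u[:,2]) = -72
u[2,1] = -16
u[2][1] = -16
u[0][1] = 20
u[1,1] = -49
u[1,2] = -72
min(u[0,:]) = 20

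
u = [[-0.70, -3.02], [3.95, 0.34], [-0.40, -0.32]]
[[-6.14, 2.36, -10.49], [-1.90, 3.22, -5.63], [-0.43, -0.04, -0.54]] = u @ [[-0.67, 0.90, -1.76], [2.19, -0.99, 3.88]]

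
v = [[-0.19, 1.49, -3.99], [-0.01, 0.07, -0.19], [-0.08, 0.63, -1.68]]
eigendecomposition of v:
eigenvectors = [[0.92, 0.93, -0.92], [0.04, -0.33, -0.39], [0.39, -0.17, -0.1]]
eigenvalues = [-1.8, 0.0, -0.0]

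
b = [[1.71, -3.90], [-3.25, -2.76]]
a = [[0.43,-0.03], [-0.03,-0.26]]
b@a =[[0.85, 0.96], [-1.31, 0.82]]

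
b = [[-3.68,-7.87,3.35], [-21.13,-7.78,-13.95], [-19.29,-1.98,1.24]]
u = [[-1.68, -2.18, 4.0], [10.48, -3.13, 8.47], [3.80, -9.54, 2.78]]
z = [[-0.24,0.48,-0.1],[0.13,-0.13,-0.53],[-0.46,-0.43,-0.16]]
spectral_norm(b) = 31.53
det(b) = -2549.44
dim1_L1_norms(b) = [14.9, 42.86, 22.51]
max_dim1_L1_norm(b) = 42.86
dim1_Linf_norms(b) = [7.87, 21.13, 19.29]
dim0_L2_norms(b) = [28.85, 11.24, 14.4]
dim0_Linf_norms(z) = [0.46, 0.48, 0.53]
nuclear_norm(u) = 27.46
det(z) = 0.19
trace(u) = -2.03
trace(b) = -10.22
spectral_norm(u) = 16.07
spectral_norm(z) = 0.71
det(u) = -480.13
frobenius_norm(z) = 1.02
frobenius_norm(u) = 18.11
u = b @ z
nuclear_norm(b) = 49.79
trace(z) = -0.53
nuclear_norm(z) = 1.74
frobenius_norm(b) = 34.14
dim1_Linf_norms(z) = [0.48, 0.53, 0.46]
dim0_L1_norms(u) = [15.96, 14.85, 15.25]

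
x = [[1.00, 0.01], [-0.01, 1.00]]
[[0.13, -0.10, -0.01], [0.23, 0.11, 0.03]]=x @ [[0.13, -0.1, -0.01], [0.23, 0.11, 0.03]]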